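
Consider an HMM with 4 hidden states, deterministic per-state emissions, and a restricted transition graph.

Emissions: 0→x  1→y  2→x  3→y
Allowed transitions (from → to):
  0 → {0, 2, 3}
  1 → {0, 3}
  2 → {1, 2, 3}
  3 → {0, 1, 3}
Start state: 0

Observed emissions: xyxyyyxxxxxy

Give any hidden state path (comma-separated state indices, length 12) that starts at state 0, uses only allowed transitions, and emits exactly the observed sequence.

  t0 'x' -> {0,2}, take 0 (start)
  t1 'y' -> {1,3}, take 3 (0->3 ok)
  t2 'x' -> {0,2}, take 0 (3->0 ok)
  t3 'y' -> {1,3}, take 3 (0->3 ok)
  t4 'y' -> {1,3}, take 3 (3->3 ok)
  t5 'y' -> {1,3}, take 3 (3->3 ok)
  t6 'x' -> {0,2}, take 0 (3->0 ok)
  t7 'x' -> {0,2}, take 0 (0->0 ok)
  t8 'x' -> {0,2}, take 0 (0->0 ok)
  t9 'x' -> {0,2}, take 2 (0->2 ok)
  t10 'x' -> {0,2}, take 2 (2->2 ok)
  t11 'y' -> {1,3}, take 3 (2->3 ok)

0,3,0,3,3,3,0,0,0,2,2,3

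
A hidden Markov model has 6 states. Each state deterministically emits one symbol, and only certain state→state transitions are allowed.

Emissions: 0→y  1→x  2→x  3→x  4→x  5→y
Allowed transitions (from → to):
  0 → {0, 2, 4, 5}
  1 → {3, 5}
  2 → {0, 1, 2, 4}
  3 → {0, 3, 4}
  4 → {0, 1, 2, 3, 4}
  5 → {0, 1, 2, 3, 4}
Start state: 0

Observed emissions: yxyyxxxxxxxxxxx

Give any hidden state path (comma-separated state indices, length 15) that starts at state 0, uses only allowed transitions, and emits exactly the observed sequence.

  0: obs=y cand={0,5} pick 0 [start]
  1: obs=x cand={1,2,3,4} pick 4 [0->4 ok]
  2: obs=y cand={0,5} pick 0 [4->0 ok]
  3: obs=y cand={0,5} pick 5 [0->5 ok]
  4: obs=x cand={1,2,3,4} pick 4 [5->4 ok]
  5: obs=x cand={1,2,3,4} pick 4 [4->4 ok]
  6: obs=x cand={1,2,3,4} pick 2 [4->2 ok]
  7: obs=x cand={1,2,3,4} pick 2 [2->2 ok]
  8: obs=x cand={1,2,3,4} pick 4 [2->4 ok]
  9: obs=x cand={1,2,3,4} pick 4 [4->4 ok]
  10: obs=x cand={1,2,3,4} pick 4 [4->4 ok]
  11: obs=x cand={1,2,3,4} pick 2 [4->2 ok]
  12: obs=x cand={1,2,3,4} pick 4 [2->4 ok]
  13: obs=x cand={1,2,3,4} pick 1 [4->1 ok]
  14: obs=x cand={1,2,3,4} pick 3 [1->3 ok]

0,4,0,5,4,4,2,2,4,4,4,2,4,1,3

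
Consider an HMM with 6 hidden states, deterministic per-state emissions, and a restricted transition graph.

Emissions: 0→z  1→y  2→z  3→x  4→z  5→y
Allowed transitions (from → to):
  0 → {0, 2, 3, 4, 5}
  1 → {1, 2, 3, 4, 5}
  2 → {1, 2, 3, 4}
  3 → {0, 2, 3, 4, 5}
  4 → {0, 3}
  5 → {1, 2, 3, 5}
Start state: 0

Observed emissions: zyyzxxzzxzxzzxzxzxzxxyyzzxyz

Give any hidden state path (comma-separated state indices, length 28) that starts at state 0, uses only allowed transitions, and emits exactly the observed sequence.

  pos 0: z in {0,2,4}, choose 0; start
  pos 1: y in {1,5}, choose 5; 0->5 ok
  pos 2: y in {1,5}, choose 5; 5->5 ok
  pos 3: z in {0,2,4}, choose 2; 5->2 ok
  pos 4: x in {3}, choose 3; 2->3 ok
  pos 5: x in {3}, choose 3; 3->3 ok
  pos 6: z in {0,2,4}, choose 0; 3->0 ok
  pos 7: z in {0,2,4}, choose 4; 0->4 ok
  pos 8: x in {3}, choose 3; 4->3 ok
  pos 9: z in {0,2,4}, choose 0; 3->0 ok
  pos 10: x in {3}, choose 3; 0->3 ok
  pos 11: z in {0,2,4}, choose 0; 3->0 ok
  pos 12: z in {0,2,4}, choose 0; 0->0 ok
  pos 13: x in {3}, choose 3; 0->3 ok
  pos 14: z in {0,2,4}, choose 2; 3->2 ok
  pos 15: x in {3}, choose 3; 2->3 ok
  pos 16: z in {0,2,4}, choose 4; 3->4 ok
  pos 17: x in {3}, choose 3; 4->3 ok
  pos 18: z in {0,2,4}, choose 4; 3->4 ok
  pos 19: x in {3}, choose 3; 4->3 ok
  pos 20: x in {3}, choose 3; 3->3 ok
  pos 21: y in {1,5}, choose 5; 3->5 ok
  pos 22: y in {1,5}, choose 1; 5->1 ok
  pos 23: z in {0,2,4}, choose 2; 1->2 ok
  pos 24: z in {0,2,4}, choose 4; 2->4 ok
  pos 25: x in {3}, choose 3; 4->3 ok
  pos 26: y in {1,5}, choose 5; 3->5 ok
  pos 27: z in {0,2,4}, choose 2; 5->2 ok

0,5,5,2,3,3,0,4,3,0,3,0,0,3,2,3,4,3,4,3,3,5,1,2,4,3,5,2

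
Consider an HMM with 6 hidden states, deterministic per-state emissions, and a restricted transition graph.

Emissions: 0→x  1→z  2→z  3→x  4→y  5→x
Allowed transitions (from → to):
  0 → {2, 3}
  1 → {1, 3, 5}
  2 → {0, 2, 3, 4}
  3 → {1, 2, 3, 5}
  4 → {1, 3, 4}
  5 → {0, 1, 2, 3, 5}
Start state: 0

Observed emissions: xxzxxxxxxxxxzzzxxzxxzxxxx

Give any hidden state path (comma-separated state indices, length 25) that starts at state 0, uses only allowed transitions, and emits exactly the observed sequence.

  [0] x  {0,3,5}  => 0  start
  [1] x  {0,3,5}  => 3  0->3 ok
  [2] z  {1,2}  => 1  3->1 ok
  [3] x  {0,3,5}  => 5  1->5 ok
  [4] x  {0,3,5}  => 3  5->3 ok
  [5] x  {0,3,5}  => 3  3->3 ok
  [6] x  {0,3,5}  => 5  3->5 ok
  [7] x  {0,3,5}  => 3  5->3 ok
  [8] x  {0,3,5}  => 5  3->5 ok
  [9] x  {0,3,5}  => 3  5->3 ok
  [10] x  {0,3,5}  => 3  3->3 ok
  [11] x  {0,3,5}  => 5  3->5 ok
  [12] z  {1,2}  => 1  5->1 ok
  [13] z  {1,2}  => 1  1->1 ok
  [14] z  {1,2}  => 1  1->1 ok
  [15] x  {0,3,5}  => 3  1->3 ok
  [16] x  {0,3,5}  => 3  3->3 ok
  [17] z  {1,2}  => 2  3->2 ok
  [18] x  {0,3,5}  => 0  2->0 ok
  [19] x  {0,3,5}  => 3  0->3 ok
  [20] z  {1,2}  => 2  3->2 ok
  [21] x  {0,3,5}  => 3  2->3 ok
  [22] x  {0,3,5}  => 5  3->5 ok
  [23] x  {0,3,5}  => 5  5->5 ok
  [24] x  {0,3,5}  => 5  5->5 ok

0,3,1,5,3,3,5,3,5,3,3,5,1,1,1,3,3,2,0,3,2,3,5,5,5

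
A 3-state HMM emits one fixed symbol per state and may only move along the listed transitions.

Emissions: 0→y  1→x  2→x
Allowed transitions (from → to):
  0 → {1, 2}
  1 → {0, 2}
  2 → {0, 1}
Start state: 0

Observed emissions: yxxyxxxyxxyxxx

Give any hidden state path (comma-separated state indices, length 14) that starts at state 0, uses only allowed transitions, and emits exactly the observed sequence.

  [0] y  {0}  => 0  start
  [1] x  {1,2}  => 1  0->1 ok
  [2] x  {1,2}  => 2  1->2 ok
  [3] y  {0}  => 0  2->0 ok
  [4] x  {1,2}  => 1  0->1 ok
  [5] x  {1,2}  => 2  1->2 ok
  [6] x  {1,2}  => 1  2->1 ok
  [7] y  {0}  => 0  1->0 ok
  [8] x  {1,2}  => 2  0->2 ok
  [9] x  {1,2}  => 1  2->1 ok
  [10] y  {0}  => 0  1->0 ok
  [11] x  {1,2}  => 1  0->1 ok
  [12] x  {1,2}  => 2  1->2 ok
  [13] x  {1,2}  => 1  2->1 ok

0,1,2,0,1,2,1,0,2,1,0,1,2,1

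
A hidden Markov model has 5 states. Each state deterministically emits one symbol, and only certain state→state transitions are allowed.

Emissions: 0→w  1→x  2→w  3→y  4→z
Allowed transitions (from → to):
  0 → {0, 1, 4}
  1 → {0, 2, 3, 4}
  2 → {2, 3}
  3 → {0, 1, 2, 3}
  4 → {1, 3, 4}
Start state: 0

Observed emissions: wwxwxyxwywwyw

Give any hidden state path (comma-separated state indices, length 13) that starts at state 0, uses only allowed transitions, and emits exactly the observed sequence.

0,0,1,0,1,3,1,2,3,2,2,3,2

  0: obs=w cand={0,2} pick 0 [start]
  1: obs=w cand={0,2} pick 0 [0->0 ok]
  2: obs=x cand={1} pick 1 [0->1 ok]
  3: obs=w cand={0,2} pick 0 [1->0 ok]
  4: obs=x cand={1} pick 1 [0->1 ok]
  5: obs=y cand={3} pick 3 [1->3 ok]
  6: obs=x cand={1} pick 1 [3->1 ok]
  7: obs=w cand={0,2} pick 2 [1->2 ok]
  8: obs=y cand={3} pick 3 [2->3 ok]
  9: obs=w cand={0,2} pick 2 [3->2 ok]
  10: obs=w cand={0,2} pick 2 [2->2 ok]
  11: obs=y cand={3} pick 3 [2->3 ok]
  12: obs=w cand={0,2} pick 2 [3->2 ok]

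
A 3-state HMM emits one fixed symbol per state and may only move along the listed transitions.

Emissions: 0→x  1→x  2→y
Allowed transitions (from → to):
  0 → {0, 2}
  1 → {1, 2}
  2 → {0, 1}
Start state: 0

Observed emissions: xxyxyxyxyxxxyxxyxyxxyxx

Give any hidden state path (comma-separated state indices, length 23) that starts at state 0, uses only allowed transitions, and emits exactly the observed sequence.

  [0] x  {0,1}  => 0  start
  [1] x  {0,1}  => 0  0->0 ok
  [2] y  {2}  => 2  0->2 ok
  [3] x  {0,1}  => 1  2->1 ok
  [4] y  {2}  => 2  1->2 ok
  [5] x  {0,1}  => 1  2->1 ok
  [6] y  {2}  => 2  1->2 ok
  [7] x  {0,1}  => 0  2->0 ok
  [8] y  {2}  => 2  0->2 ok
  [9] x  {0,1}  => 0  2->0 ok
  [10] x  {0,1}  => 0  0->0 ok
  [11] x  {0,1}  => 0  0->0 ok
  [12] y  {2}  => 2  0->2 ok
  [13] x  {0,1}  => 1  2->1 ok
  [14] x  {0,1}  => 1  1->1 ok
  [15] y  {2}  => 2  1->2 ok
  [16] x  {0,1}  => 1  2->1 ok
  [17] y  {2}  => 2  1->2 ok
  [18] x  {0,1}  => 0  2->0 ok
  [19] x  {0,1}  => 0  0->0 ok
  [20] y  {2}  => 2  0->2 ok
  [21] x  {0,1}  => 1  2->1 ok
  [22] x  {0,1}  => 1  1->1 ok

0,0,2,1,2,1,2,0,2,0,0,0,2,1,1,2,1,2,0,0,2,1,1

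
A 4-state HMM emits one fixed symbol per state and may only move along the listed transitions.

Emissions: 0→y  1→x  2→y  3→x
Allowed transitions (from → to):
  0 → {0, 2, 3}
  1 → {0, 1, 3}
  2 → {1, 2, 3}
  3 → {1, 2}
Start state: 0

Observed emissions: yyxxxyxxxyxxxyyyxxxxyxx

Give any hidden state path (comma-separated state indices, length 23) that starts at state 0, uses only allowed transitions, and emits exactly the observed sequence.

0,2,3,1,3,2,3,1,3,2,3,1,1,0,2,2,3,1,1,3,2,1,3

  t0 'y' -> {0,2}, take 0 (start)
  t1 'y' -> {0,2}, take 2 (0->2 ok)
  t2 'x' -> {1,3}, take 3 (2->3 ok)
  t3 'x' -> {1,3}, take 1 (3->1 ok)
  t4 'x' -> {1,3}, take 3 (1->3 ok)
  t5 'y' -> {0,2}, take 2 (3->2 ok)
  t6 'x' -> {1,3}, take 3 (2->3 ok)
  t7 'x' -> {1,3}, take 1 (3->1 ok)
  t8 'x' -> {1,3}, take 3 (1->3 ok)
  t9 'y' -> {0,2}, take 2 (3->2 ok)
  t10 'x' -> {1,3}, take 3 (2->3 ok)
  t11 'x' -> {1,3}, take 1 (3->1 ok)
  t12 'x' -> {1,3}, take 1 (1->1 ok)
  t13 'y' -> {0,2}, take 0 (1->0 ok)
  t14 'y' -> {0,2}, take 2 (0->2 ok)
  t15 'y' -> {0,2}, take 2 (2->2 ok)
  t16 'x' -> {1,3}, take 3 (2->3 ok)
  t17 'x' -> {1,3}, take 1 (3->1 ok)
  t18 'x' -> {1,3}, take 1 (1->1 ok)
  t19 'x' -> {1,3}, take 3 (1->3 ok)
  t20 'y' -> {0,2}, take 2 (3->2 ok)
  t21 'x' -> {1,3}, take 1 (2->1 ok)
  t22 'x' -> {1,3}, take 3 (1->3 ok)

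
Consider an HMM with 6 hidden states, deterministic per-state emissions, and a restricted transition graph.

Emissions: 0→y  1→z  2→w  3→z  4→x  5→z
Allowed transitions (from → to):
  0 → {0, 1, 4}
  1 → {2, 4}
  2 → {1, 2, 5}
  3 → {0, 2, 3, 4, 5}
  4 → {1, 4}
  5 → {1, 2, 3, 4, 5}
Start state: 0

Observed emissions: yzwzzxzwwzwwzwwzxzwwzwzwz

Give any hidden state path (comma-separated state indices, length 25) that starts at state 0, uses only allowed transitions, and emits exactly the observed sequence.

  [0] y  {0}  => 0  start
  [1] z  {1,3,5}  => 1  0->1 ok
  [2] w  {2}  => 2  1->2 ok
  [3] z  {1,3,5}  => 5  2->5 ok
  [4] z  {1,3,5}  => 5  5->5 ok
  [5] x  {4}  => 4  5->4 ok
  [6] z  {1,3,5}  => 1  4->1 ok
  [7] w  {2}  => 2  1->2 ok
  [8] w  {2}  => 2  2->2 ok
  [9] z  {1,3,5}  => 1  2->1 ok
  [10] w  {2}  => 2  1->2 ok
  [11] w  {2}  => 2  2->2 ok
  [12] z  {1,3,5}  => 1  2->1 ok
  [13] w  {2}  => 2  1->2 ok
  [14] w  {2}  => 2  2->2 ok
  [15] z  {1,3,5}  => 1  2->1 ok
  [16] x  {4}  => 4  1->4 ok
  [17] z  {1,3,5}  => 1  4->1 ok
  [18] w  {2}  => 2  1->2 ok
  [19] w  {2}  => 2  2->2 ok
  [20] z  {1,3,5}  => 1  2->1 ok
  [21] w  {2}  => 2  1->2 ok
  [22] z  {1,3,5}  => 1  2->1 ok
  [23] w  {2}  => 2  1->2 ok
  [24] z  {1,3,5}  => 1  2->1 ok

0,1,2,5,5,4,1,2,2,1,2,2,1,2,2,1,4,1,2,2,1,2,1,2,1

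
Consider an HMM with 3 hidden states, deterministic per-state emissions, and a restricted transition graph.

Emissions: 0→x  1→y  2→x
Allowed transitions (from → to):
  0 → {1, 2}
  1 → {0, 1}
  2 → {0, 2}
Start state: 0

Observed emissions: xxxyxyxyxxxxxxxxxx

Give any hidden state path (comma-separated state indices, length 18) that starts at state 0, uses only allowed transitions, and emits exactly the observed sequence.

  pos 0: x in {0,2}, choose 0; start
  pos 1: x in {0,2}, choose 2; 0->2 ok
  pos 2: x in {0,2}, choose 0; 2->0 ok
  pos 3: y in {1}, choose 1; 0->1 ok
  pos 4: x in {0,2}, choose 0; 1->0 ok
  pos 5: y in {1}, choose 1; 0->1 ok
  pos 6: x in {0,2}, choose 0; 1->0 ok
  pos 7: y in {1}, choose 1; 0->1 ok
  pos 8: x in {0,2}, choose 0; 1->0 ok
  pos 9: x in {0,2}, choose 2; 0->2 ok
  pos 10: x in {0,2}, choose 2; 2->2 ok
  pos 11: x in {0,2}, choose 2; 2->2 ok
  pos 12: x in {0,2}, choose 0; 2->0 ok
  pos 13: x in {0,2}, choose 2; 0->2 ok
  pos 14: x in {0,2}, choose 0; 2->0 ok
  pos 15: x in {0,2}, choose 2; 0->2 ok
  pos 16: x in {0,2}, choose 0; 2->0 ok
  pos 17: x in {0,2}, choose 2; 0->2 ok

0,2,0,1,0,1,0,1,0,2,2,2,0,2,0,2,0,2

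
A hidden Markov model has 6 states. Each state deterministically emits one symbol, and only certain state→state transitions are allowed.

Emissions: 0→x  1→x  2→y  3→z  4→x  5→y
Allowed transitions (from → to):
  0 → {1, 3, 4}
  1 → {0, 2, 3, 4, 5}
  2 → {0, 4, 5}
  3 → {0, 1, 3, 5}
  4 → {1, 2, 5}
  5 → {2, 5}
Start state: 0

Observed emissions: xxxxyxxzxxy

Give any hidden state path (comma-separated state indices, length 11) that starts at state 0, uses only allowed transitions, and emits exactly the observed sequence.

  [0] x  {0,1,4}  => 0  start
  [1] x  {0,1,4}  => 4  0->4 ok
  [2] x  {0,1,4}  => 1  4->1 ok
  [3] x  {0,1,4}  => 4  1->4 ok
  [4] y  {2,5}  => 2  4->2 ok
  [5] x  {0,1,4}  => 0  2->0 ok
  [6] x  {0,1,4}  => 1  0->1 ok
  [7] z  {3}  => 3  1->3 ok
  [8] x  {0,1,4}  => 0  3->0 ok
  [9] x  {0,1,4}  => 1  0->1 ok
  [10] y  {2,5}  => 5  1->5 ok

0,4,1,4,2,0,1,3,0,1,5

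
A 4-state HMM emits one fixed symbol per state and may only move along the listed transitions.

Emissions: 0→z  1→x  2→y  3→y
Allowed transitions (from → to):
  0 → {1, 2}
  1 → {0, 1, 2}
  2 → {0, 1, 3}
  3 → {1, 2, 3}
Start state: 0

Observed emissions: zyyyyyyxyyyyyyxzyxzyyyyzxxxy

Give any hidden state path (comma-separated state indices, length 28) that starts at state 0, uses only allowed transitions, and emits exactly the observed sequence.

0,2,3,3,3,3,2,1,2,3,3,3,3,3,1,0,2,1,0,2,3,3,2,0,1,1,1,2

  t0 'z' -> {0}, take 0 (start)
  t1 'y' -> {2,3}, take 2 (0->2 ok)
  t2 'y' -> {2,3}, take 3 (2->3 ok)
  t3 'y' -> {2,3}, take 3 (3->3 ok)
  t4 'y' -> {2,3}, take 3 (3->3 ok)
  t5 'y' -> {2,3}, take 3 (3->3 ok)
  t6 'y' -> {2,3}, take 2 (3->2 ok)
  t7 'x' -> {1}, take 1 (2->1 ok)
  t8 'y' -> {2,3}, take 2 (1->2 ok)
  t9 'y' -> {2,3}, take 3 (2->3 ok)
  t10 'y' -> {2,3}, take 3 (3->3 ok)
  t11 'y' -> {2,3}, take 3 (3->3 ok)
  t12 'y' -> {2,3}, take 3 (3->3 ok)
  t13 'y' -> {2,3}, take 3 (3->3 ok)
  t14 'x' -> {1}, take 1 (3->1 ok)
  t15 'z' -> {0}, take 0 (1->0 ok)
  t16 'y' -> {2,3}, take 2 (0->2 ok)
  t17 'x' -> {1}, take 1 (2->1 ok)
  t18 'z' -> {0}, take 0 (1->0 ok)
  t19 'y' -> {2,3}, take 2 (0->2 ok)
  t20 'y' -> {2,3}, take 3 (2->3 ok)
  t21 'y' -> {2,3}, take 3 (3->3 ok)
  t22 'y' -> {2,3}, take 2 (3->2 ok)
  t23 'z' -> {0}, take 0 (2->0 ok)
  t24 'x' -> {1}, take 1 (0->1 ok)
  t25 'x' -> {1}, take 1 (1->1 ok)
  t26 'x' -> {1}, take 1 (1->1 ok)
  t27 'y' -> {2,3}, take 2 (1->2 ok)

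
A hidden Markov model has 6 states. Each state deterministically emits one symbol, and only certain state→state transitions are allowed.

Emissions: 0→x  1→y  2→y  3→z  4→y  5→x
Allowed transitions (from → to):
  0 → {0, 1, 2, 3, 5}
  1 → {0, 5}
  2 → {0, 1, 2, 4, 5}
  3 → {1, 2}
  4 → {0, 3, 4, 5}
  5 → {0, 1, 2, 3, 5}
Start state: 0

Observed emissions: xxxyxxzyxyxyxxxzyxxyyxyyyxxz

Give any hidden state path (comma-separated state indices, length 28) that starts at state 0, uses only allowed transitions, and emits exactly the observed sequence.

  pos 0: x in {0,5}, choose 0; start
  pos 1: x in {0,5}, choose 0; 0->0 ok
  pos 2: x in {0,5}, choose 0; 0->0 ok
  pos 3: y in {1,2,4}, choose 1; 0->1 ok
  pos 4: x in {0,5}, choose 0; 1->0 ok
  pos 5: x in {0,5}, choose 0; 0->0 ok
  pos 6: z in {3}, choose 3; 0->3 ok
  pos 7: y in {1,2,4}, choose 1; 3->1 ok
  pos 8: x in {0,5}, choose 0; 1->0 ok
  pos 9: y in {1,2,4}, choose 2; 0->2 ok
  pos 10: x in {0,5}, choose 0; 2->0 ok
  pos 11: y in {1,2,4}, choose 1; 0->1 ok
  pos 12: x in {0,5}, choose 5; 1->5 ok
  pos 13: x in {0,5}, choose 5; 5->5 ok
  pos 14: x in {0,5}, choose 5; 5->5 ok
  pos 15: z in {3}, choose 3; 5->3 ok
  pos 16: y in {1,2,4}, choose 1; 3->1 ok
  pos 17: x in {0,5}, choose 0; 1->0 ok
  pos 18: x in {0,5}, choose 0; 0->0 ok
  pos 19: y in {1,2,4}, choose 2; 0->2 ok
  pos 20: y in {1,2,4}, choose 1; 2->1 ok
  pos 21: x in {0,5}, choose 5; 1->5 ok
  pos 22: y in {1,2,4}, choose 2; 5->2 ok
  pos 23: y in {1,2,4}, choose 2; 2->2 ok
  pos 24: y in {1,2,4}, choose 4; 2->4 ok
  pos 25: x in {0,5}, choose 0; 4->0 ok
  pos 26: x in {0,5}, choose 5; 0->5 ok
  pos 27: z in {3}, choose 3; 5->3 ok

0,0,0,1,0,0,3,1,0,2,0,1,5,5,5,3,1,0,0,2,1,5,2,2,4,0,5,3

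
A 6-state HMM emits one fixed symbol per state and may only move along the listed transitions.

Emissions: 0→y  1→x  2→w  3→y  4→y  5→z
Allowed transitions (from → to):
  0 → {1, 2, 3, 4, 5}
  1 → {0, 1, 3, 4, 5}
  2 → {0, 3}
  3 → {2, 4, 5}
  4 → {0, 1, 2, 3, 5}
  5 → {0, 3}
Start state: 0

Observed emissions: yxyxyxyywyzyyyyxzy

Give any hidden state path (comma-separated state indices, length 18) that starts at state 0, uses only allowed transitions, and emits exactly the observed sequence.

  t0 'y' -> {0,3,4}, take 0 (start)
  t1 'x' -> {1}, take 1 (0->1 ok)
  t2 'y' -> {0,3,4}, take 4 (1->4 ok)
  t3 'x' -> {1}, take 1 (4->1 ok)
  t4 'y' -> {0,3,4}, take 4 (1->4 ok)
  t5 'x' -> {1}, take 1 (4->1 ok)
  t6 'y' -> {0,3,4}, take 0 (1->0 ok)
  t7 'y' -> {0,3,4}, take 3 (0->3 ok)
  t8 'w' -> {2}, take 2 (3->2 ok)
  t9 'y' -> {0,3,4}, take 3 (2->3 ok)
  t10 'z' -> {5}, take 5 (3->5 ok)
  t11 'y' -> {0,3,4}, take 3 (5->3 ok)
  t12 'y' -> {0,3,4}, take 4 (3->4 ok)
  t13 'y' -> {0,3,4}, take 3 (4->3 ok)
  t14 'y' -> {0,3,4}, take 4 (3->4 ok)
  t15 'x' -> {1}, take 1 (4->1 ok)
  t16 'z' -> {5}, take 5 (1->5 ok)
  t17 'y' -> {0,3,4}, take 3 (5->3 ok)

0,1,4,1,4,1,0,3,2,3,5,3,4,3,4,1,5,3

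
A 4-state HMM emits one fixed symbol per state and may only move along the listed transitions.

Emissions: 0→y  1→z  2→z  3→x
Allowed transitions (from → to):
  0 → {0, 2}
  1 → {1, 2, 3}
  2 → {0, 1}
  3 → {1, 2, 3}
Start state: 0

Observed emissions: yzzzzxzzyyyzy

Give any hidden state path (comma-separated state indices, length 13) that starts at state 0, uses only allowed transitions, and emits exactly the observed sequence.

  [0] y  {0}  => 0  start
  [1] z  {1,2}  => 2  0->2 ok
  [2] z  {1,2}  => 1  2->1 ok
  [3] z  {1,2}  => 1  1->1 ok
  [4] z  {1,2}  => 1  1->1 ok
  [5] x  {3}  => 3  1->3 ok
  [6] z  {1,2}  => 1  3->1 ok
  [7] z  {1,2}  => 2  1->2 ok
  [8] y  {0}  => 0  2->0 ok
  [9] y  {0}  => 0  0->0 ok
  [10] y  {0}  => 0  0->0 ok
  [11] z  {1,2}  => 2  0->2 ok
  [12] y  {0}  => 0  2->0 ok

0,2,1,1,1,3,1,2,0,0,0,2,0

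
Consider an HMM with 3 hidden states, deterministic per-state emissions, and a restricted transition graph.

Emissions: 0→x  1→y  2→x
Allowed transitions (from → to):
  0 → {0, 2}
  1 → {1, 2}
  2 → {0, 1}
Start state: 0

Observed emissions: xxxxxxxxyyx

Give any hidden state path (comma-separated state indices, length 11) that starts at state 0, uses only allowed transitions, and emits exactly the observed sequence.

  pos 0: x in {0,2}, choose 0; start
  pos 1: x in {0,2}, choose 0; 0->0 ok
  pos 2: x in {0,2}, choose 2; 0->2 ok
  pos 3: x in {0,2}, choose 0; 2->0 ok
  pos 4: x in {0,2}, choose 2; 0->2 ok
  pos 5: x in {0,2}, choose 0; 2->0 ok
  pos 6: x in {0,2}, choose 0; 0->0 ok
  pos 7: x in {0,2}, choose 2; 0->2 ok
  pos 8: y in {1}, choose 1; 2->1 ok
  pos 9: y in {1}, choose 1; 1->1 ok
  pos 10: x in {0,2}, choose 2; 1->2 ok

0,0,2,0,2,0,0,2,1,1,2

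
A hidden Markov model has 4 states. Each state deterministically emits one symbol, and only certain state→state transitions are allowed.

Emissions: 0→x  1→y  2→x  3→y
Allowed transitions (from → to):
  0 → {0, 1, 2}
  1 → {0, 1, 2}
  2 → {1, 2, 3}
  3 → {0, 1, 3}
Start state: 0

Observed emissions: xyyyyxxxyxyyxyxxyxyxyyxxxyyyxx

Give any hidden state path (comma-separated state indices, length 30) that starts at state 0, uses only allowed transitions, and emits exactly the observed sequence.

0,1,1,1,1,2,2,2,1,2,1,1,2,1,0,2,1,2,1,2,3,3,0,0,2,3,1,1,0,2

  pos 0: x in {0,2}, choose 0; start
  pos 1: y in {1,3}, choose 1; 0->1 ok
  pos 2: y in {1,3}, choose 1; 1->1 ok
  pos 3: y in {1,3}, choose 1; 1->1 ok
  pos 4: y in {1,3}, choose 1; 1->1 ok
  pos 5: x in {0,2}, choose 2; 1->2 ok
  pos 6: x in {0,2}, choose 2; 2->2 ok
  pos 7: x in {0,2}, choose 2; 2->2 ok
  pos 8: y in {1,3}, choose 1; 2->1 ok
  pos 9: x in {0,2}, choose 2; 1->2 ok
  pos 10: y in {1,3}, choose 1; 2->1 ok
  pos 11: y in {1,3}, choose 1; 1->1 ok
  pos 12: x in {0,2}, choose 2; 1->2 ok
  pos 13: y in {1,3}, choose 1; 2->1 ok
  pos 14: x in {0,2}, choose 0; 1->0 ok
  pos 15: x in {0,2}, choose 2; 0->2 ok
  pos 16: y in {1,3}, choose 1; 2->1 ok
  pos 17: x in {0,2}, choose 2; 1->2 ok
  pos 18: y in {1,3}, choose 1; 2->1 ok
  pos 19: x in {0,2}, choose 2; 1->2 ok
  pos 20: y in {1,3}, choose 3; 2->3 ok
  pos 21: y in {1,3}, choose 3; 3->3 ok
  pos 22: x in {0,2}, choose 0; 3->0 ok
  pos 23: x in {0,2}, choose 0; 0->0 ok
  pos 24: x in {0,2}, choose 2; 0->2 ok
  pos 25: y in {1,3}, choose 3; 2->3 ok
  pos 26: y in {1,3}, choose 1; 3->1 ok
  pos 27: y in {1,3}, choose 1; 1->1 ok
  pos 28: x in {0,2}, choose 0; 1->0 ok
  pos 29: x in {0,2}, choose 2; 0->2 ok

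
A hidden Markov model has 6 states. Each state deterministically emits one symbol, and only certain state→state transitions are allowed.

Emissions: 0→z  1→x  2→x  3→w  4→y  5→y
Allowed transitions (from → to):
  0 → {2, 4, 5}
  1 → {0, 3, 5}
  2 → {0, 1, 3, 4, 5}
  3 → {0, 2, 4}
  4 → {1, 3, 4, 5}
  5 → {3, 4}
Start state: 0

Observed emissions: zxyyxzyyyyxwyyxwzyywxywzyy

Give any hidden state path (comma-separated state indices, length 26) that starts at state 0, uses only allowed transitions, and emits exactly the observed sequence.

  pos 0: z in {0}, choose 0; start
  pos 1: x in {1,2}, choose 2; 0->2 ok
  pos 2: y in {4,5}, choose 4; 2->4 ok
  pos 3: y in {4,5}, choose 4; 4->4 ok
  pos 4: x in {1,2}, choose 1; 4->1 ok
  pos 5: z in {0}, choose 0; 1->0 ok
  pos 6: y in {4,5}, choose 4; 0->4 ok
  pos 7: y in {4,5}, choose 5; 4->5 ok
  pos 8: y in {4,5}, choose 4; 5->4 ok
  pos 9: y in {4,5}, choose 4; 4->4 ok
  pos 10: x in {1,2}, choose 1; 4->1 ok
  pos 11: w in {3}, choose 3; 1->3 ok
  pos 12: y in {4,5}, choose 4; 3->4 ok
  pos 13: y in {4,5}, choose 4; 4->4 ok
  pos 14: x in {1,2}, choose 1; 4->1 ok
  pos 15: w in {3}, choose 3; 1->3 ok
  pos 16: z in {0}, choose 0; 3->0 ok
  pos 17: y in {4,5}, choose 4; 0->4 ok
  pos 18: y in {4,5}, choose 5; 4->5 ok
  pos 19: w in {3}, choose 3; 5->3 ok
  pos 20: x in {1,2}, choose 2; 3->2 ok
  pos 21: y in {4,5}, choose 5; 2->5 ok
  pos 22: w in {3}, choose 3; 5->3 ok
  pos 23: z in {0}, choose 0; 3->0 ok
  pos 24: y in {4,5}, choose 5; 0->5 ok
  pos 25: y in {4,5}, choose 4; 5->4 ok

0,2,4,4,1,0,4,5,4,4,1,3,4,4,1,3,0,4,5,3,2,5,3,0,5,4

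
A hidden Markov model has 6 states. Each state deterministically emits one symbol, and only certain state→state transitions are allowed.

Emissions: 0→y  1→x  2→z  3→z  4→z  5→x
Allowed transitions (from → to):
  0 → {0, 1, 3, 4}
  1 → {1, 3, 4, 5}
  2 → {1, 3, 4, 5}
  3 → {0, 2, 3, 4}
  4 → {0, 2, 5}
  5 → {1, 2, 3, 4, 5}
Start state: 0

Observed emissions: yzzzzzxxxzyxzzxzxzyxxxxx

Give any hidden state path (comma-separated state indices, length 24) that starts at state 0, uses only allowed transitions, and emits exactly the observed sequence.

0,3,4,2,3,2,5,1,1,4,0,1,3,4,5,4,5,3,0,1,5,1,5,5

  pos 0: y in {0}, choose 0; start
  pos 1: z in {2,3,4}, choose 3; 0->3 ok
  pos 2: z in {2,3,4}, choose 4; 3->4 ok
  pos 3: z in {2,3,4}, choose 2; 4->2 ok
  pos 4: z in {2,3,4}, choose 3; 2->3 ok
  pos 5: z in {2,3,4}, choose 2; 3->2 ok
  pos 6: x in {1,5}, choose 5; 2->5 ok
  pos 7: x in {1,5}, choose 1; 5->1 ok
  pos 8: x in {1,5}, choose 1; 1->1 ok
  pos 9: z in {2,3,4}, choose 4; 1->4 ok
  pos 10: y in {0}, choose 0; 4->0 ok
  pos 11: x in {1,5}, choose 1; 0->1 ok
  pos 12: z in {2,3,4}, choose 3; 1->3 ok
  pos 13: z in {2,3,4}, choose 4; 3->4 ok
  pos 14: x in {1,5}, choose 5; 4->5 ok
  pos 15: z in {2,3,4}, choose 4; 5->4 ok
  pos 16: x in {1,5}, choose 5; 4->5 ok
  pos 17: z in {2,3,4}, choose 3; 5->3 ok
  pos 18: y in {0}, choose 0; 3->0 ok
  pos 19: x in {1,5}, choose 1; 0->1 ok
  pos 20: x in {1,5}, choose 5; 1->5 ok
  pos 21: x in {1,5}, choose 1; 5->1 ok
  pos 22: x in {1,5}, choose 5; 1->5 ok
  pos 23: x in {1,5}, choose 5; 5->5 ok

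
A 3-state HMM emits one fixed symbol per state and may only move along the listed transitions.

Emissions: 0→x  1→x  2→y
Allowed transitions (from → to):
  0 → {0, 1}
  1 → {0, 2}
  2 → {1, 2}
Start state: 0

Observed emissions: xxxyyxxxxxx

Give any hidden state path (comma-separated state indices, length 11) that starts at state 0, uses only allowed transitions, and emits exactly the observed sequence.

  t0 'x' -> {0,1}, take 0 (start)
  t1 'x' -> {0,1}, take 0 (0->0 ok)
  t2 'x' -> {0,1}, take 1 (0->1 ok)
  t3 'y' -> {2}, take 2 (1->2 ok)
  t4 'y' -> {2}, take 2 (2->2 ok)
  t5 'x' -> {0,1}, take 1 (2->1 ok)
  t6 'x' -> {0,1}, take 0 (1->0 ok)
  t7 'x' -> {0,1}, take 0 (0->0 ok)
  t8 'x' -> {0,1}, take 1 (0->1 ok)
  t9 'x' -> {0,1}, take 0 (1->0 ok)
  t10 'x' -> {0,1}, take 1 (0->1 ok)

0,0,1,2,2,1,0,0,1,0,1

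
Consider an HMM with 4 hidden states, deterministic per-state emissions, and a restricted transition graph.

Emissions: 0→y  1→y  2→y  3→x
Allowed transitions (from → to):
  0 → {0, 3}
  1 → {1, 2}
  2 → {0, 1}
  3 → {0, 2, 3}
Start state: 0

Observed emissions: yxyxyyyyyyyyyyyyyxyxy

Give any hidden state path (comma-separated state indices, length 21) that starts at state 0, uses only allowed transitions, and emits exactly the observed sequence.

0,3,0,3,2,1,1,1,2,1,1,2,1,1,1,2,0,3,0,3,0

  pos 0: y in {0,1,2}, choose 0; start
  pos 1: x in {3}, choose 3; 0->3 ok
  pos 2: y in {0,1,2}, choose 0; 3->0 ok
  pos 3: x in {3}, choose 3; 0->3 ok
  pos 4: y in {0,1,2}, choose 2; 3->2 ok
  pos 5: y in {0,1,2}, choose 1; 2->1 ok
  pos 6: y in {0,1,2}, choose 1; 1->1 ok
  pos 7: y in {0,1,2}, choose 1; 1->1 ok
  pos 8: y in {0,1,2}, choose 2; 1->2 ok
  pos 9: y in {0,1,2}, choose 1; 2->1 ok
  pos 10: y in {0,1,2}, choose 1; 1->1 ok
  pos 11: y in {0,1,2}, choose 2; 1->2 ok
  pos 12: y in {0,1,2}, choose 1; 2->1 ok
  pos 13: y in {0,1,2}, choose 1; 1->1 ok
  pos 14: y in {0,1,2}, choose 1; 1->1 ok
  pos 15: y in {0,1,2}, choose 2; 1->2 ok
  pos 16: y in {0,1,2}, choose 0; 2->0 ok
  pos 17: x in {3}, choose 3; 0->3 ok
  pos 18: y in {0,1,2}, choose 0; 3->0 ok
  pos 19: x in {3}, choose 3; 0->3 ok
  pos 20: y in {0,1,2}, choose 0; 3->0 ok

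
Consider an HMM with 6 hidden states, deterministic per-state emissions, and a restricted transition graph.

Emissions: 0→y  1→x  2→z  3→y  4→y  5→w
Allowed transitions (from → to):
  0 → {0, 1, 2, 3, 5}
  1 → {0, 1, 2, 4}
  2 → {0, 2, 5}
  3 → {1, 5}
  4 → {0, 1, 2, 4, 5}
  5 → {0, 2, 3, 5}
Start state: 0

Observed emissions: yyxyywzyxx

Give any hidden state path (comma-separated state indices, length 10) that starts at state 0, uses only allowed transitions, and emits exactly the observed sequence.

0,3,1,0,0,5,2,0,1,1

  t0 'y' -> {0,3,4}, take 0 (start)
  t1 'y' -> {0,3,4}, take 3 (0->3 ok)
  t2 'x' -> {1}, take 1 (3->1 ok)
  t3 'y' -> {0,3,4}, take 0 (1->0 ok)
  t4 'y' -> {0,3,4}, take 0 (0->0 ok)
  t5 'w' -> {5}, take 5 (0->5 ok)
  t6 'z' -> {2}, take 2 (5->2 ok)
  t7 'y' -> {0,3,4}, take 0 (2->0 ok)
  t8 'x' -> {1}, take 1 (0->1 ok)
  t9 'x' -> {1}, take 1 (1->1 ok)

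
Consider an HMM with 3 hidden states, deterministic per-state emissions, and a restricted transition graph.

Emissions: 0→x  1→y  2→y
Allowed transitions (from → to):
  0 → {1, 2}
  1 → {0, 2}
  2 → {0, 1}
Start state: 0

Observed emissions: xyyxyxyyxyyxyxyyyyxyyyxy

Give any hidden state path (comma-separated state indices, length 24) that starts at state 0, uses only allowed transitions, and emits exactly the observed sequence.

  0: obs=x cand={0} pick 0 [start]
  1: obs=y cand={1,2} pick 1 [0->1 ok]
  2: obs=y cand={1,2} pick 2 [1->2 ok]
  3: obs=x cand={0} pick 0 [2->0 ok]
  4: obs=y cand={1,2} pick 2 [0->2 ok]
  5: obs=x cand={0} pick 0 [2->0 ok]
  6: obs=y cand={1,2} pick 2 [0->2 ok]
  7: obs=y cand={1,2} pick 1 [2->1 ok]
  8: obs=x cand={0} pick 0 [1->0 ok]
  9: obs=y cand={1,2} pick 2 [0->2 ok]
  10: obs=y cand={1,2} pick 1 [2->1 ok]
  11: obs=x cand={0} pick 0 [1->0 ok]
  12: obs=y cand={1,2} pick 2 [0->2 ok]
  13: obs=x cand={0} pick 0 [2->0 ok]
  14: obs=y cand={1,2} pick 1 [0->1 ok]
  15: obs=y cand={1,2} pick 2 [1->2 ok]
  16: obs=y cand={1,2} pick 1 [2->1 ok]
  17: obs=y cand={1,2} pick 2 [1->2 ok]
  18: obs=x cand={0} pick 0 [2->0 ok]
  19: obs=y cand={1,2} pick 2 [0->2 ok]
  20: obs=y cand={1,2} pick 1 [2->1 ok]
  21: obs=y cand={1,2} pick 2 [1->2 ok]
  22: obs=x cand={0} pick 0 [2->0 ok]
  23: obs=y cand={1,2} pick 2 [0->2 ok]

0,1,2,0,2,0,2,1,0,2,1,0,2,0,1,2,1,2,0,2,1,2,0,2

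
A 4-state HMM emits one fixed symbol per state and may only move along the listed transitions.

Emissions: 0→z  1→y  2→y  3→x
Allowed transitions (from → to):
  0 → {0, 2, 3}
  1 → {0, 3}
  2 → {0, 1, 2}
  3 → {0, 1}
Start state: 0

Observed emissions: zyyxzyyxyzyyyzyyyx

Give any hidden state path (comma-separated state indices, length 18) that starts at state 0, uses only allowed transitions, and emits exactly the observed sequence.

  0: obs=z cand={0} pick 0 [start]
  1: obs=y cand={1,2} pick 2 [0->2 ok]
  2: obs=y cand={1,2} pick 1 [2->1 ok]
  3: obs=x cand={3} pick 3 [1->3 ok]
  4: obs=z cand={0} pick 0 [3->0 ok]
  5: obs=y cand={1,2} pick 2 [0->2 ok]
  6: obs=y cand={1,2} pick 1 [2->1 ok]
  7: obs=x cand={3} pick 3 [1->3 ok]
  8: obs=y cand={1,2} pick 1 [3->1 ok]
  9: obs=z cand={0} pick 0 [1->0 ok]
  10: obs=y cand={1,2} pick 2 [0->2 ok]
  11: obs=y cand={1,2} pick 2 [2->2 ok]
  12: obs=y cand={1,2} pick 1 [2->1 ok]
  13: obs=z cand={0} pick 0 [1->0 ok]
  14: obs=y cand={1,2} pick 2 [0->2 ok]
  15: obs=y cand={1,2} pick 2 [2->2 ok]
  16: obs=y cand={1,2} pick 1 [2->1 ok]
  17: obs=x cand={3} pick 3 [1->3 ok]

0,2,1,3,0,2,1,3,1,0,2,2,1,0,2,2,1,3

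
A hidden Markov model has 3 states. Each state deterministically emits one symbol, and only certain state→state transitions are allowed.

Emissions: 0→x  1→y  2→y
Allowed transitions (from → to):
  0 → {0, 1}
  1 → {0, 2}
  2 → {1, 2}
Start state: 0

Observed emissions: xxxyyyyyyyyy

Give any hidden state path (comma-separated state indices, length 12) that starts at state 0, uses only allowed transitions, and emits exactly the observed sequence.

  pos 0: x in {0}, choose 0; start
  pos 1: x in {0}, choose 0; 0->0 ok
  pos 2: x in {0}, choose 0; 0->0 ok
  pos 3: y in {1,2}, choose 1; 0->1 ok
  pos 4: y in {1,2}, choose 2; 1->2 ok
  pos 5: y in {1,2}, choose 2; 2->2 ok
  pos 6: y in {1,2}, choose 1; 2->1 ok
  pos 7: y in {1,2}, choose 2; 1->2 ok
  pos 8: y in {1,2}, choose 1; 2->1 ok
  pos 9: y in {1,2}, choose 2; 1->2 ok
  pos 10: y in {1,2}, choose 2; 2->2 ok
  pos 11: y in {1,2}, choose 2; 2->2 ok

0,0,0,1,2,2,1,2,1,2,2,2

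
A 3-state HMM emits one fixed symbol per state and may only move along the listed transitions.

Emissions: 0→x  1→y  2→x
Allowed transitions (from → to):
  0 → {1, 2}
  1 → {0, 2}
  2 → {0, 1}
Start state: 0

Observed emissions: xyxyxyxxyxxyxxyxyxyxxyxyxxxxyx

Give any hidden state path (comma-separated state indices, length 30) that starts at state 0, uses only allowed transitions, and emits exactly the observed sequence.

  [0] x  {0,2}  => 0  start
  [1] y  {1}  => 1  0->1 ok
  [2] x  {0,2}  => 2  1->2 ok
  [3] y  {1}  => 1  2->1 ok
  [4] x  {0,2}  => 2  1->2 ok
  [5] y  {1}  => 1  2->1 ok
  [6] x  {0,2}  => 2  1->2 ok
  [7] x  {0,2}  => 0  2->0 ok
  [8] y  {1}  => 1  0->1 ok
  [9] x  {0,2}  => 0  1->0 ok
  [10] x  {0,2}  => 2  0->2 ok
  [11] y  {1}  => 1  2->1 ok
  [12] x  {0,2}  => 2  1->2 ok
  [13] x  {0,2}  => 0  2->0 ok
  [14] y  {1}  => 1  0->1 ok
  [15] x  {0,2}  => 2  1->2 ok
  [16] y  {1}  => 1  2->1 ok
  [17] x  {0,2}  => 0  1->0 ok
  [18] y  {1}  => 1  0->1 ok
  [19] x  {0,2}  => 2  1->2 ok
  [20] x  {0,2}  => 0  2->0 ok
  [21] y  {1}  => 1  0->1 ok
  [22] x  {0,2}  => 0  1->0 ok
  [23] y  {1}  => 1  0->1 ok
  [24] x  {0,2}  => 2  1->2 ok
  [25] x  {0,2}  => 0  2->0 ok
  [26] x  {0,2}  => 2  0->2 ok
  [27] x  {0,2}  => 0  2->0 ok
  [28] y  {1}  => 1  0->1 ok
  [29] x  {0,2}  => 2  1->2 ok

0,1,2,1,2,1,2,0,1,0,2,1,2,0,1,2,1,0,1,2,0,1,0,1,2,0,2,0,1,2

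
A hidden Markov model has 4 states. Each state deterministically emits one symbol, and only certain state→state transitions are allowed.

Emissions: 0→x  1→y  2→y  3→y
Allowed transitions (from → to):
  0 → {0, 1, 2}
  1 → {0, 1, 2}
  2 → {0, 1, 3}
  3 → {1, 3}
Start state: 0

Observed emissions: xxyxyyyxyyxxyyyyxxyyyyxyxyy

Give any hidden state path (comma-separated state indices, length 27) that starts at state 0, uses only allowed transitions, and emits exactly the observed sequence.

0,0,1,0,2,3,1,0,2,1,0,0,2,3,3,1,0,0,1,2,3,1,0,1,0,1,1

  pos 0: x in {0}, choose 0; start
  pos 1: x in {0}, choose 0; 0->0 ok
  pos 2: y in {1,2,3}, choose 1; 0->1 ok
  pos 3: x in {0}, choose 0; 1->0 ok
  pos 4: y in {1,2,3}, choose 2; 0->2 ok
  pos 5: y in {1,2,3}, choose 3; 2->3 ok
  pos 6: y in {1,2,3}, choose 1; 3->1 ok
  pos 7: x in {0}, choose 0; 1->0 ok
  pos 8: y in {1,2,3}, choose 2; 0->2 ok
  pos 9: y in {1,2,3}, choose 1; 2->1 ok
  pos 10: x in {0}, choose 0; 1->0 ok
  pos 11: x in {0}, choose 0; 0->0 ok
  pos 12: y in {1,2,3}, choose 2; 0->2 ok
  pos 13: y in {1,2,3}, choose 3; 2->3 ok
  pos 14: y in {1,2,3}, choose 3; 3->3 ok
  pos 15: y in {1,2,3}, choose 1; 3->1 ok
  pos 16: x in {0}, choose 0; 1->0 ok
  pos 17: x in {0}, choose 0; 0->0 ok
  pos 18: y in {1,2,3}, choose 1; 0->1 ok
  pos 19: y in {1,2,3}, choose 2; 1->2 ok
  pos 20: y in {1,2,3}, choose 3; 2->3 ok
  pos 21: y in {1,2,3}, choose 1; 3->1 ok
  pos 22: x in {0}, choose 0; 1->0 ok
  pos 23: y in {1,2,3}, choose 1; 0->1 ok
  pos 24: x in {0}, choose 0; 1->0 ok
  pos 25: y in {1,2,3}, choose 1; 0->1 ok
  pos 26: y in {1,2,3}, choose 1; 1->1 ok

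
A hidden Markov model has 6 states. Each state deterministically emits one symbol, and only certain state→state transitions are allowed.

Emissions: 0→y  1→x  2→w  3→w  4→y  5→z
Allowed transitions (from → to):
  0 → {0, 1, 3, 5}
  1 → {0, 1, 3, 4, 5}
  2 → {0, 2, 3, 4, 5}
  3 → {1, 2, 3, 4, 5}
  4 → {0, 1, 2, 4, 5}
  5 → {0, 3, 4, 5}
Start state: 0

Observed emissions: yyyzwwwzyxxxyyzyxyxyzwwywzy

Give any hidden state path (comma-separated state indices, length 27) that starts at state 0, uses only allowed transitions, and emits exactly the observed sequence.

  pos 0: y in {0,4}, choose 0; start
  pos 1: y in {0,4}, choose 0; 0->0 ok
  pos 2: y in {0,4}, choose 0; 0->0 ok
  pos 3: z in {5}, choose 5; 0->5 ok
  pos 4: w in {2,3}, choose 3; 5->3 ok
  pos 5: w in {2,3}, choose 2; 3->2 ok
  pos 6: w in {2,3}, choose 2; 2->2 ok
  pos 7: z in {5}, choose 5; 2->5 ok
  pos 8: y in {0,4}, choose 4; 5->4 ok
  pos 9: x in {1}, choose 1; 4->1 ok
  pos 10: x in {1}, choose 1; 1->1 ok
  pos 11: x in {1}, choose 1; 1->1 ok
  pos 12: y in {0,4}, choose 4; 1->4 ok
  pos 13: y in {0,4}, choose 0; 4->0 ok
  pos 14: z in {5}, choose 5; 0->5 ok
  pos 15: y in {0,4}, choose 4; 5->4 ok
  pos 16: x in {1}, choose 1; 4->1 ok
  pos 17: y in {0,4}, choose 0; 1->0 ok
  pos 18: x in {1}, choose 1; 0->1 ok
  pos 19: y in {0,4}, choose 4; 1->4 ok
  pos 20: z in {5}, choose 5; 4->5 ok
  pos 21: w in {2,3}, choose 3; 5->3 ok
  pos 22: w in {2,3}, choose 3; 3->3 ok
  pos 23: y in {0,4}, choose 4; 3->4 ok
  pos 24: w in {2,3}, choose 2; 4->2 ok
  pos 25: z in {5}, choose 5; 2->5 ok
  pos 26: y in {0,4}, choose 0; 5->0 ok

0,0,0,5,3,2,2,5,4,1,1,1,4,0,5,4,1,0,1,4,5,3,3,4,2,5,0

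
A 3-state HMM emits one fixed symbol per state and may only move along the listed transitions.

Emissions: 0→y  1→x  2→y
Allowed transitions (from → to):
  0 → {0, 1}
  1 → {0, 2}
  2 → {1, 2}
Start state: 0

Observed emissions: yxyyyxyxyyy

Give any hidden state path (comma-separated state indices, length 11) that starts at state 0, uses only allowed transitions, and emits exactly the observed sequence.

0,1,2,2,2,1,2,1,0,0,0

  0: obs=y cand={0,2} pick 0 [start]
  1: obs=x cand={1} pick 1 [0->1 ok]
  2: obs=y cand={0,2} pick 2 [1->2 ok]
  3: obs=y cand={0,2} pick 2 [2->2 ok]
  4: obs=y cand={0,2} pick 2 [2->2 ok]
  5: obs=x cand={1} pick 1 [2->1 ok]
  6: obs=y cand={0,2} pick 2 [1->2 ok]
  7: obs=x cand={1} pick 1 [2->1 ok]
  8: obs=y cand={0,2} pick 0 [1->0 ok]
  9: obs=y cand={0,2} pick 0 [0->0 ok]
  10: obs=y cand={0,2} pick 0 [0->0 ok]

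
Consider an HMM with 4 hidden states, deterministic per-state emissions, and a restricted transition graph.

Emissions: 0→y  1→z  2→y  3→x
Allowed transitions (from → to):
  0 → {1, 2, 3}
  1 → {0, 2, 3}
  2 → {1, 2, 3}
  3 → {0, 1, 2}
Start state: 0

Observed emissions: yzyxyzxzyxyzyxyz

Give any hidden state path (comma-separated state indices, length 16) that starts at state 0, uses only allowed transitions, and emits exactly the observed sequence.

  0: obs=y cand={0,2} pick 0 [start]
  1: obs=z cand={1} pick 1 [0->1 ok]
  2: obs=y cand={0,2} pick 2 [1->2 ok]
  3: obs=x cand={3} pick 3 [2->3 ok]
  4: obs=y cand={0,2} pick 0 [3->0 ok]
  5: obs=z cand={1} pick 1 [0->1 ok]
  6: obs=x cand={3} pick 3 [1->3 ok]
  7: obs=z cand={1} pick 1 [3->1 ok]
  8: obs=y cand={0,2} pick 2 [1->2 ok]
  9: obs=x cand={3} pick 3 [2->3 ok]
  10: obs=y cand={0,2} pick 2 [3->2 ok]
  11: obs=z cand={1} pick 1 [2->1 ok]
  12: obs=y cand={0,2} pick 0 [1->0 ok]
  13: obs=x cand={3} pick 3 [0->3 ok]
  14: obs=y cand={0,2} pick 2 [3->2 ok]
  15: obs=z cand={1} pick 1 [2->1 ok]

0,1,2,3,0,1,3,1,2,3,2,1,0,3,2,1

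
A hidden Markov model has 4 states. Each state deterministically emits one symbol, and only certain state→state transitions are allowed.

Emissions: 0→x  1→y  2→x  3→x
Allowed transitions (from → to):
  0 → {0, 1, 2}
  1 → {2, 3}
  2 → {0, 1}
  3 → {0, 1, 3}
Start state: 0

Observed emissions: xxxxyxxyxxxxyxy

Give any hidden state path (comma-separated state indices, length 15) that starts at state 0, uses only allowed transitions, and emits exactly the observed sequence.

0,2,0,2,1,2,0,1,2,0,0,2,1,2,1

  t0 'x' -> {0,2,3}, take 0 (start)
  t1 'x' -> {0,2,3}, take 2 (0->2 ok)
  t2 'x' -> {0,2,3}, take 0 (2->0 ok)
  t3 'x' -> {0,2,3}, take 2 (0->2 ok)
  t4 'y' -> {1}, take 1 (2->1 ok)
  t5 'x' -> {0,2,3}, take 2 (1->2 ok)
  t6 'x' -> {0,2,3}, take 0 (2->0 ok)
  t7 'y' -> {1}, take 1 (0->1 ok)
  t8 'x' -> {0,2,3}, take 2 (1->2 ok)
  t9 'x' -> {0,2,3}, take 0 (2->0 ok)
  t10 'x' -> {0,2,3}, take 0 (0->0 ok)
  t11 'x' -> {0,2,3}, take 2 (0->2 ok)
  t12 'y' -> {1}, take 1 (2->1 ok)
  t13 'x' -> {0,2,3}, take 2 (1->2 ok)
  t14 'y' -> {1}, take 1 (2->1 ok)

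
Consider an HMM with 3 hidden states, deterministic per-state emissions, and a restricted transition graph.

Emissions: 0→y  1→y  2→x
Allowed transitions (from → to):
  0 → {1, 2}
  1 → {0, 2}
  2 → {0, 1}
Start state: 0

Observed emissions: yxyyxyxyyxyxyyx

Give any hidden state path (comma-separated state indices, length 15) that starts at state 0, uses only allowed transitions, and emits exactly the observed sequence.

  [0] y  {0,1}  => 0  start
  [1] x  {2}  => 2  0->2 ok
  [2] y  {0,1}  => 0  2->0 ok
  [3] y  {0,1}  => 1  0->1 ok
  [4] x  {2}  => 2  1->2 ok
  [5] y  {0,1}  => 1  2->1 ok
  [6] x  {2}  => 2  1->2 ok
  [7] y  {0,1}  => 0  2->0 ok
  [8] y  {0,1}  => 1  0->1 ok
  [9] x  {2}  => 2  1->2 ok
  [10] y  {0,1}  => 1  2->1 ok
  [11] x  {2}  => 2  1->2 ok
  [12] y  {0,1}  => 1  2->1 ok
  [13] y  {0,1}  => 0  1->0 ok
  [14] x  {2}  => 2  0->2 ok

0,2,0,1,2,1,2,0,1,2,1,2,1,0,2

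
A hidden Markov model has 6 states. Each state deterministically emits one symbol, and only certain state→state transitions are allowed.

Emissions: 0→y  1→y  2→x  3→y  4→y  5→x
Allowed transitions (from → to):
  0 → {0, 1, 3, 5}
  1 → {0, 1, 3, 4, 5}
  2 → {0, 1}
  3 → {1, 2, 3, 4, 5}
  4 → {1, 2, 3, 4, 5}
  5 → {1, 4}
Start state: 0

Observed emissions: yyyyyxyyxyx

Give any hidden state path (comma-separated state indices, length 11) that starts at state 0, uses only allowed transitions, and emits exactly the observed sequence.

0,0,3,3,4,5,4,4,2,1,5

  0: obs=y cand={0,1,3,4} pick 0 [start]
  1: obs=y cand={0,1,3,4} pick 0 [0->0 ok]
  2: obs=y cand={0,1,3,4} pick 3 [0->3 ok]
  3: obs=y cand={0,1,3,4} pick 3 [3->3 ok]
  4: obs=y cand={0,1,3,4} pick 4 [3->4 ok]
  5: obs=x cand={2,5} pick 5 [4->5 ok]
  6: obs=y cand={0,1,3,4} pick 4 [5->4 ok]
  7: obs=y cand={0,1,3,4} pick 4 [4->4 ok]
  8: obs=x cand={2,5} pick 2 [4->2 ok]
  9: obs=y cand={0,1,3,4} pick 1 [2->1 ok]
  10: obs=x cand={2,5} pick 5 [1->5 ok]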